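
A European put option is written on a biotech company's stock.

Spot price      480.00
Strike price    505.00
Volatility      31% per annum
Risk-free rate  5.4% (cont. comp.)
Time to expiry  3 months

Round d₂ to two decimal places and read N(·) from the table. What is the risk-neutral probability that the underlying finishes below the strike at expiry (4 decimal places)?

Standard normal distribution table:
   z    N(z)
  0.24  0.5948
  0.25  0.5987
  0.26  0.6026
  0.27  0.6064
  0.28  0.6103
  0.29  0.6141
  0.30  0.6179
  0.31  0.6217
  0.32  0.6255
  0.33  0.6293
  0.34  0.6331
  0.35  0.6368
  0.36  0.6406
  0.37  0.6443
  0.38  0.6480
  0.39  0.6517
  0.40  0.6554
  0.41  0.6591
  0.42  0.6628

σ√T = 0.31·√0.25 = 0.1550
d₁ = [ln(480/505) + (0.054 + 0.31²/2)·0.25] / 0.1550 = [-0.0508 + 0.0255] / 0.1550 = -0.1630 ≈ -0.16
d₂ = d₁ − σ√T = -0.1630 − 0.1550 = -0.3180 ≈ -0.32
Risk-neutral Pr[S_T < K] = N(−d₂) = N(0.32) = 0.6255

0.6255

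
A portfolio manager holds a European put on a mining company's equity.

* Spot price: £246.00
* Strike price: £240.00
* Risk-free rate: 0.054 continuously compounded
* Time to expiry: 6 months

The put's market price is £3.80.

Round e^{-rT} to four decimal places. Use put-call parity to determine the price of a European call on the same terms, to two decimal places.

£16.18

exp(−rT) = exp(−0.054·0.5) = 0.9734
Put-call parity: C − P = S − K·e^(−rT) = 246 − 240·0.9734 = 246 − 233.6160 = 12.3840
C = P + (C − P) = 3.80 + (12.3840) = 16.1840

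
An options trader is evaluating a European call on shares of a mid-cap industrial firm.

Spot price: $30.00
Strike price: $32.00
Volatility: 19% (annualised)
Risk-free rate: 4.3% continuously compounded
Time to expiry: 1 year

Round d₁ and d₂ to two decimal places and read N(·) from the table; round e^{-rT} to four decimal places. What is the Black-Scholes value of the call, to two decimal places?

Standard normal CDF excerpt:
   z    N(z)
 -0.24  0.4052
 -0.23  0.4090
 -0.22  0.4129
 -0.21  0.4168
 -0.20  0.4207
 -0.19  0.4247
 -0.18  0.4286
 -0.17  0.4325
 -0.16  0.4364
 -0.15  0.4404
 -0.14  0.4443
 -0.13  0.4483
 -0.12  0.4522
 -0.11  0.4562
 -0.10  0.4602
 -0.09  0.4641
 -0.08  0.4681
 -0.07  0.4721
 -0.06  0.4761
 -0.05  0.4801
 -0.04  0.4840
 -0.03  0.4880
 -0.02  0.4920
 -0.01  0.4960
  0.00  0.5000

σ√T = 0.19 × 1.0000 = 0.1900
d₁ = [ln(30/32) + (0.043 + 0.19²/2)·1] / 0.1900 = [-0.0645 + 0.0610] / 0.1900 = -0.0184 ≈ -0.02
d₂ = d₁ − σ√T = -0.0184 − 0.1900 = -0.2084 ≈ -0.21
e^(−rT) = e^(−0.043·1) = 0.9579
N(d₁) = N(-0.02) = 0.4920;  N(d₂) = N(-0.21) = 0.4168
C = 30·0.4920 − 32·0.9579·0.4168 = 14.7600 − 12.7761 = 1.9839

$1.98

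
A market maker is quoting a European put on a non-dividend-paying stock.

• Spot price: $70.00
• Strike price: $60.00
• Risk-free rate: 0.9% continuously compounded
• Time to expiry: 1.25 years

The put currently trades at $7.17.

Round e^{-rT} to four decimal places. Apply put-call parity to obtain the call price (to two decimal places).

exp(−rT) = exp(−0.009·1.25) = 0.9888
Put-call parity: C − P = S − K·e^(−rT) = 70 − 60·0.9888 = 70 − 59.3280 = 10.6720
C = P + (C − P) = 7.17 + (10.6720) = 17.8420

$17.84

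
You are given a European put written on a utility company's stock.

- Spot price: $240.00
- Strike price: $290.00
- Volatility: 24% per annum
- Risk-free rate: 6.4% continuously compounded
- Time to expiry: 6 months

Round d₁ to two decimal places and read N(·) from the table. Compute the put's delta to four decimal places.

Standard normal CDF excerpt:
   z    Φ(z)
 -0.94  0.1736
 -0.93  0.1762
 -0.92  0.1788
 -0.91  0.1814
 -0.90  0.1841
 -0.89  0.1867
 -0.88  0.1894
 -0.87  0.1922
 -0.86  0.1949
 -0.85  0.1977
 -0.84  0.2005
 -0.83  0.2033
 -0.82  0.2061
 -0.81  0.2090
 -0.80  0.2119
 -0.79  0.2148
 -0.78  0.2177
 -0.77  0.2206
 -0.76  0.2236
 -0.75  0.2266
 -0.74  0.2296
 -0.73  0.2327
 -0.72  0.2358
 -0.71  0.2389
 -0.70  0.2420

-0.7995

T = 0.5;  σ√T = 0.1697
d₁ = [ln(240/290) + (0.064 + ½·0.24²)·0.5] / (σ√T) = (-0.1892 + 0.0464) / 0.1697 = -0.8417 ⇒ -0.84
N(d₁) = N(-0.84) = 0.2005
Δ_put = N(d₁) − 1 = 0.2005 − 1 = -0.7995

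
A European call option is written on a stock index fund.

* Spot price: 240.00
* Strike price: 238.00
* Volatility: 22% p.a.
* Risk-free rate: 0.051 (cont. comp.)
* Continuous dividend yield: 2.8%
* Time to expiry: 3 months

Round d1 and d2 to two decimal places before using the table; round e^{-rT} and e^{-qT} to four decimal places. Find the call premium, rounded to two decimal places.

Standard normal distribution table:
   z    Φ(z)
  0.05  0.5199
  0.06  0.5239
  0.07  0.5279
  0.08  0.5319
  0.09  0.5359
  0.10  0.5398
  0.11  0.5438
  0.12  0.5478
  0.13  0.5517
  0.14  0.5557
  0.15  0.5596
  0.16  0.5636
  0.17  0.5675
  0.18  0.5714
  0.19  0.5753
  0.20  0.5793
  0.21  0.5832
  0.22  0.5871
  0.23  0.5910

12.13

T = 0.25;  σ√T = 0.1100
d₁ = [ln(240/238) + (0.051 − 0.028 + 0.22²/2)·0.25] / 0.1100 = [0.0084 + 0.0118] / 0.1100 = 0.1833 which rounds to 0.18
d₂ = d₁ − σ√T = 0.1833 − 0.1100 = 0.0733 which rounds to 0.07
e^(−qT) = e^(−0.028·0.25) = 0.9930;  e^(−rT) = e^(−0.051·0.25) = 0.9873
N(d₁) = N(0.18) = 0.5714;  N(d₂) = N(0.07) = 0.5279
C = 240·0.9930·0.5714 − 238·0.9873·0.5279 = 136.1760 − 124.0446 = 12.1315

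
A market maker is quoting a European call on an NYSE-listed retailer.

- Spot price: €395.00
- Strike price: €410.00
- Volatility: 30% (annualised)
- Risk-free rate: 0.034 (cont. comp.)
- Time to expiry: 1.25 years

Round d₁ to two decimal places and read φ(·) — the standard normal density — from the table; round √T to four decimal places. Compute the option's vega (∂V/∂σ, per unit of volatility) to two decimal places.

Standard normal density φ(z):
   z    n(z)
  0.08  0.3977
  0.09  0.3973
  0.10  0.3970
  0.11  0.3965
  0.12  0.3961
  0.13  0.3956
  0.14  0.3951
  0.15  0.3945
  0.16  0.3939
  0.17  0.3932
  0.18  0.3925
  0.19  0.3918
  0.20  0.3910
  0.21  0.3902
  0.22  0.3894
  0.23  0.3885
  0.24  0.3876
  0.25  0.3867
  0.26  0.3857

173.33

σ√T = 0.3·√1.25 = 0.3354
d₁ = [ln(395/410) + (0.034 + 0.3²/2)·1.25] / 0.3354 = [-0.0373 + 0.0988] / 0.3354 = 0.1833 ≈ 0.18
√T = √1.25 = 1.1180
φ(d₁) = φ(0.18) = 0.3925
vega = S·φ(d₁)·√T = 395·0.3925·1.1180 = 173.3319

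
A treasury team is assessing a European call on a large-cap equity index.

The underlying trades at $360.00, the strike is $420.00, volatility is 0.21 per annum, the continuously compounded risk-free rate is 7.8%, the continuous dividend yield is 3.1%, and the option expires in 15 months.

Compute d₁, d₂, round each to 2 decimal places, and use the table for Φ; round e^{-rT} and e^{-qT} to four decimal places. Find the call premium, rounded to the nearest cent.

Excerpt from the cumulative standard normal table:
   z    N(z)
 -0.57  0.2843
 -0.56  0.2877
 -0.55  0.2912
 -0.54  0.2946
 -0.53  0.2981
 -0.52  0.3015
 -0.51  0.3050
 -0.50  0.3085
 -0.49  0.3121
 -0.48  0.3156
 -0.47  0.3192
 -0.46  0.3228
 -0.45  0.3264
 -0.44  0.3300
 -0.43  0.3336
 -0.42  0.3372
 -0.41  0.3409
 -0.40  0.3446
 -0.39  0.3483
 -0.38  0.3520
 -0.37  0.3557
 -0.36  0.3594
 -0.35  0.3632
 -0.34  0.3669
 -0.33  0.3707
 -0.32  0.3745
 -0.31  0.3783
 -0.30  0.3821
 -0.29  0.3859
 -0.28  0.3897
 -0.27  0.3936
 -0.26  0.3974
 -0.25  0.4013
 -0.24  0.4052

$18.78

σ√T = 0.21·√1.25 = 0.2348
ln(S/K) + (r − q + σ²/2)T = ln(360/420) + (0.078 − 0.031 + 0.21²/2)·1.25 = -0.1542 + 0.0863 = -0.0678
d₁ = -0.0678 / 0.2348 = -0.2889 → -0.29
d₂ = d₁ − σ√T = -0.2889 − 0.2348 = -0.5237 → -0.52
e^(−qT) = e^(−0.031·1.25) = 0.9620;  e^(−rT) = e^(−0.078·1.25) = 0.9071
C = 360·0.9620·N(-0.29) − 420·0.9071·N(-0.52) = 360·0.9620·0.3859 − 420·0.9071·0.3015 = 133.6449 − 114.8661 = 18.7788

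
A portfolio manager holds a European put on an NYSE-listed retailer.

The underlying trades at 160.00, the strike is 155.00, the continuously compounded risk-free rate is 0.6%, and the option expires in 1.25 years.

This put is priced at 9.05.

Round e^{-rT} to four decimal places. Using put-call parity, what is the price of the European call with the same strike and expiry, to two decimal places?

15.21

e^(−rT) = e^(−0.006·1.25) = 0.9925
Put-call parity: C − P = S − K·e^(−rT) = 160 − 155·0.9925 = 160 − 153.8375 = 6.1625
C = P + (C − P) = 9.05 + (6.1625) = 15.2125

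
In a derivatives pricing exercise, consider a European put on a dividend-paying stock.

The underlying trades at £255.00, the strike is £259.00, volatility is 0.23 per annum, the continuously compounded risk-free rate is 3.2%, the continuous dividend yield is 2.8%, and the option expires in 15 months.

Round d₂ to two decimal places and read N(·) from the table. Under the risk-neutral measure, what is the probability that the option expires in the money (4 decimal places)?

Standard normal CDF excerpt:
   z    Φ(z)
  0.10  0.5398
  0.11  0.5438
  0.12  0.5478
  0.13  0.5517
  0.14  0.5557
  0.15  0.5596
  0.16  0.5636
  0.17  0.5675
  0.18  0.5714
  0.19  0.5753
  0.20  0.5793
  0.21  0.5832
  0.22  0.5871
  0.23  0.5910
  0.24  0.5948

0.5675

σ√T = 0.23·√1.25 = 0.2571
d₁ = [ln(255/259) + (0.032 − 0.028 + 0.23²/2)·1.25] / 0.2571 = [-0.0156 + 0.0381] / 0.2571 = 0.0875 → 0.09
d₂ = d₁ − σ√T = 0.0875 − 0.2571 = -0.1697 → -0.17
Risk-neutral Pr[S_T < K] = N(−d₂) = N(0.17) = 0.5675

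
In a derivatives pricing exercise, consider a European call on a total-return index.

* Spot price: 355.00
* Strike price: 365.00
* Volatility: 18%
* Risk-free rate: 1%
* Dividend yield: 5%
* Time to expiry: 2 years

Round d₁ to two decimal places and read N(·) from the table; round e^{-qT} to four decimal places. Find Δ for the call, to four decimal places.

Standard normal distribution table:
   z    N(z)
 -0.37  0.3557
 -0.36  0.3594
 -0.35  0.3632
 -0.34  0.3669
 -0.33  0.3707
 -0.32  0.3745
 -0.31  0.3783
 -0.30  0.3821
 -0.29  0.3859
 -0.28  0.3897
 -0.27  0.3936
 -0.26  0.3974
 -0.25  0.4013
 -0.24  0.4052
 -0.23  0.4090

T = 2;  σ√T = 0.2546
d₁ = [ln(355/365) + (0.01 − 0.05 + 0.18²/2)·2] / 0.2546 = [-0.0278 − 0.0476] / 0.2546 = -0.2961 ⇒ -0.30
N(d₁) = N(-0.30) = 0.3821
Δ_call = e^(−qT)·N(d₁) = 0.9048·0.3821 = 0.3457

0.3457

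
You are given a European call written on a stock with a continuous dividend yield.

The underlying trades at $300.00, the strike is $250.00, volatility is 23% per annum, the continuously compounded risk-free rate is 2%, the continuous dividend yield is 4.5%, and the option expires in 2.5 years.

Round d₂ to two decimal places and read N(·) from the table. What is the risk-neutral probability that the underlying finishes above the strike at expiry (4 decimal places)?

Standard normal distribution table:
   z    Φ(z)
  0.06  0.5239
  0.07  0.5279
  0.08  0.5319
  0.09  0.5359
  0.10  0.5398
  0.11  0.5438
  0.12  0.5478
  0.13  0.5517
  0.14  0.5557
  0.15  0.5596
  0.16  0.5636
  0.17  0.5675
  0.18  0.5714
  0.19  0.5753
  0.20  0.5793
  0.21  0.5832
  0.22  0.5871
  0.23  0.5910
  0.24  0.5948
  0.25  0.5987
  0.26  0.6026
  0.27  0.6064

σ√T = 0.23·√2.5 = 0.3637
d₁ = [ln(300/250) + (0.02 − 0.045 + ½·0.23²)·2.5] / (σ√T) = (0.1823 + 0.0036) / 0.3637 = 0.5113 → 0.51
d₂ = 0.5113 − 0.3637 = 0.1477 → 0.15
Risk-neutral Pr[S_T > K] = N(d₂) = N(0.15) = 0.5596

0.5596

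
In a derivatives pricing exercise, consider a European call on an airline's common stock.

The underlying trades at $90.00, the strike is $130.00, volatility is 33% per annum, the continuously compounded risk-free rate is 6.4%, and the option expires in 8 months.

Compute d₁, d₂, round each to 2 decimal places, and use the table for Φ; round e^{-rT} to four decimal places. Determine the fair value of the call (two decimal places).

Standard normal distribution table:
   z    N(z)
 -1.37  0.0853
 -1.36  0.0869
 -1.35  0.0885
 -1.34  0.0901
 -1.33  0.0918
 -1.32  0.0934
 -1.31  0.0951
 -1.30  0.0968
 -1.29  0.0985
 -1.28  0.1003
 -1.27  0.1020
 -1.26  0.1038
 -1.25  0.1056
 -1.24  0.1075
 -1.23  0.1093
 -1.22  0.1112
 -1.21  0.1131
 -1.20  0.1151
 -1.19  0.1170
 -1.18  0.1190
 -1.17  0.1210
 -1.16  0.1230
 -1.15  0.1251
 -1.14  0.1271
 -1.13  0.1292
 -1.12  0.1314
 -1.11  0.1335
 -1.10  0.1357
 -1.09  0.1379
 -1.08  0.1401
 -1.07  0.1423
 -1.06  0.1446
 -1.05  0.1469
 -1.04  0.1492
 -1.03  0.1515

σ√T = 0.33·√0.6667 = 0.2694
d₁ = [ln(90/130) + (0.064 + ½·0.33²)·0.6667] / (σ√T) = (-0.3677 + 0.0790) / 0.2694 = -1.0717 → -1.07
d₂ = -1.0717 − 0.2694 = -1.3411 → -1.34
e^(−rT) = e^(−0.064·0.6667) = 0.9582
N(d₁) = N(-1.07) = 0.1423;  N(d₂) = N(-1.34) = 0.0901
C = 90·0.1423 − 130·0.9582·0.0901 = 12.8070 − 11.2234 = 1.5836

$1.58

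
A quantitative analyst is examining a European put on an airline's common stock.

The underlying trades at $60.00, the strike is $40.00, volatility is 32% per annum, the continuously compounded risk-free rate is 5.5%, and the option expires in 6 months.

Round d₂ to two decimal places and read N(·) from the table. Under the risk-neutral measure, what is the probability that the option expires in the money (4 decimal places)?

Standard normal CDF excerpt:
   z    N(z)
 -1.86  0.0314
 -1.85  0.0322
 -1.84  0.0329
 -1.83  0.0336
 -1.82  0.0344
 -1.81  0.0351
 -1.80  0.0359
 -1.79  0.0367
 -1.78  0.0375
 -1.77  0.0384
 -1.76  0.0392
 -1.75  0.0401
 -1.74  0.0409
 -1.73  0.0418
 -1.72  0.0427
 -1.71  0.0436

σ√T = 0.32 × 0.7071 = 0.2263
ln(S/K) + (r + σ²/2)T = ln(60/40) + (0.055 + 0.32²/2)·0.5 = 0.4055 + 0.0531 = 0.4586
d₁ = 0.4586 / 0.2263 = 2.0266 ≈ 2.03
d₂ = d₁ − σ√T = 2.0266 − 0.2263 = 1.8003 ≈ 1.80
Risk-neutral Pr[S_T < K] = N(−d₂) = N(-1.80) = 0.0359

0.0359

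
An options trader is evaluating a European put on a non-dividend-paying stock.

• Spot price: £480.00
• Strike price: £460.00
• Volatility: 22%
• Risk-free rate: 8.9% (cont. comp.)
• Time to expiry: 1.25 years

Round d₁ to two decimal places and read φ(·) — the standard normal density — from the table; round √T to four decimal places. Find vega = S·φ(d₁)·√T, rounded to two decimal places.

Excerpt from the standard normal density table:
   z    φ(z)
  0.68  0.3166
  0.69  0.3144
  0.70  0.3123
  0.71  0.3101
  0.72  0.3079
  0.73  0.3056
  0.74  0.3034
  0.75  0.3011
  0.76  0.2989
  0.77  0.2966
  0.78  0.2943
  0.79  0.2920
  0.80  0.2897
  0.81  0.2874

σ√T = 0.22 × 1.1180 = 0.2460
d₁ = [ln(480/460) + (0.089 + ½·0.22²)·1.25] / (σ√T) = (0.0426 + 0.1415) / 0.2460 = 0.7483 which rounds to 0.75
√T = √1.25 = 1.1180
φ(d₁) = φ(0.75) = 0.3011
vega = S·φ(d₁)·√T = 480·0.3011·1.1180 = 161.5823
(Vega is the same for a European call and put with the same parameters.)

161.58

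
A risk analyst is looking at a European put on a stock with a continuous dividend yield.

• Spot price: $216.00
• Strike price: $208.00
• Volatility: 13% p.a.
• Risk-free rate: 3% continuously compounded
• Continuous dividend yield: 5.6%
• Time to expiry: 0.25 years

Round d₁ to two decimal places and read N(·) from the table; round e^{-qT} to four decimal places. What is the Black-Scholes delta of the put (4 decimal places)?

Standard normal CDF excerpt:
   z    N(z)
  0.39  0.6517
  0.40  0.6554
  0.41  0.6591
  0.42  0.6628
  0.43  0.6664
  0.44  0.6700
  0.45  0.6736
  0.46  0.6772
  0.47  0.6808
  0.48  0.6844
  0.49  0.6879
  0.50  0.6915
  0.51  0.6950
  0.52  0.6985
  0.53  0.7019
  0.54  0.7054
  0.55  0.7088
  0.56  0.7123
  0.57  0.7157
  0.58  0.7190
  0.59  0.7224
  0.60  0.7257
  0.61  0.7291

T = 0.25;  σ√T = 0.0650
ln(S/K) + (r − q + σ²/2)T = ln(216/208) + (0.03 − 0.056 + 0.13²/2)·0.25 = 0.0377 − 0.0044 = 0.0334
d₁ = 0.0334 / 0.0650 = 0.5131 ⇒ 0.51
N(d₁) = N(0.51) = 0.6950
Δ_put = exp(−qT)·(N(d₁) − 1) = 0.9861·(0.6950 − 1) = -0.3008

-0.3008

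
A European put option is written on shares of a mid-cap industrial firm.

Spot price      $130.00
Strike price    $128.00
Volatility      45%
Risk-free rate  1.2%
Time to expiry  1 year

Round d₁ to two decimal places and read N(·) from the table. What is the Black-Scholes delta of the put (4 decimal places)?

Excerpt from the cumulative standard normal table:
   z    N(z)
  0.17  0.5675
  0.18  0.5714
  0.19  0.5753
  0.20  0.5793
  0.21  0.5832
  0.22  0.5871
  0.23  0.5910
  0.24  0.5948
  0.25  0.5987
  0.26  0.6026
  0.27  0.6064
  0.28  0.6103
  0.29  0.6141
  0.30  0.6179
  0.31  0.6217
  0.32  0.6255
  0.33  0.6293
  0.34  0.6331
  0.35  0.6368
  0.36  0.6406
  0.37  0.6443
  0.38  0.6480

σ√T = 0.45 × 1.0000 = 0.4500
ln(S/K) + (r + σ²/2)T = ln(130/128) + (0.012 + 0.45²/2)·1 = 0.0155 + 0.1133 = 0.1288
d₁ = 0.1288 / 0.4500 = 0.2861 ≈ 0.29
N(d₁) = N(0.29) = 0.6141
Δ_put = N(d₁) − 1 = 0.6141 − 1 = -0.3859

-0.3859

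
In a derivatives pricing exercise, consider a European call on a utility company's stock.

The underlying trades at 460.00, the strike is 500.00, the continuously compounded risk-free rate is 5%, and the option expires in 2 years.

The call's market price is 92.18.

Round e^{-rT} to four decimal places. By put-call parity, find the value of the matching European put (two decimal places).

84.58

e^(−rT) = e^(−0.05·2) = 0.9048
Put-call parity: C − P = S − K·e^(−rT) = 460 − 500·0.9048 = 460 − 452.4000 = 7.6000
P = C − (C − P) = 92.18 − (7.6000) = 84.5800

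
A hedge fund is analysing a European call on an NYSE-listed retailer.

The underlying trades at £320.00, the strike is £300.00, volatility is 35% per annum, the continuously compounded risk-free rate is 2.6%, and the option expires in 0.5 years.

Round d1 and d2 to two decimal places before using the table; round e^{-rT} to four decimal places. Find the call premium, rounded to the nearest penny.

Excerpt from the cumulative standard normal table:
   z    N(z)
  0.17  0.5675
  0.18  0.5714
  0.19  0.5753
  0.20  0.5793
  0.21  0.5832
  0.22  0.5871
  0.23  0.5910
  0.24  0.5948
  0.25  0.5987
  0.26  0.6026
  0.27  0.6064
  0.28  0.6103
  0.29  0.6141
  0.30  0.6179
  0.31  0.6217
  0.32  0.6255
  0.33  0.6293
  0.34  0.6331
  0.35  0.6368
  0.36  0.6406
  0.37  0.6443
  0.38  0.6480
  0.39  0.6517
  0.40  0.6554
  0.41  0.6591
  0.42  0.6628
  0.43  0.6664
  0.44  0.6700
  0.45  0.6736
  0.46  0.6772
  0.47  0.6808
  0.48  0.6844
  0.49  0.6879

σ√T = 0.35 × 0.7071 = 0.2475
d₁ = [ln(320/300) + (0.026 + ½·0.35²)·0.5] / (σ√T) = (0.0645 + 0.0436) / 0.2475 = 0.4370 → 0.44
d₂ = 0.4370 − 0.2475 = 0.1896 → 0.19
e^(−rT) = e^(−0.026·0.5) = 0.9871
N(d₁) = N(0.44) = 0.6700;  N(d₂) = N(0.19) = 0.5753
C = 320·0.6700 − 300·0.9871·0.5753 = 214.4000 − 170.3636 = 44.0364

£44.04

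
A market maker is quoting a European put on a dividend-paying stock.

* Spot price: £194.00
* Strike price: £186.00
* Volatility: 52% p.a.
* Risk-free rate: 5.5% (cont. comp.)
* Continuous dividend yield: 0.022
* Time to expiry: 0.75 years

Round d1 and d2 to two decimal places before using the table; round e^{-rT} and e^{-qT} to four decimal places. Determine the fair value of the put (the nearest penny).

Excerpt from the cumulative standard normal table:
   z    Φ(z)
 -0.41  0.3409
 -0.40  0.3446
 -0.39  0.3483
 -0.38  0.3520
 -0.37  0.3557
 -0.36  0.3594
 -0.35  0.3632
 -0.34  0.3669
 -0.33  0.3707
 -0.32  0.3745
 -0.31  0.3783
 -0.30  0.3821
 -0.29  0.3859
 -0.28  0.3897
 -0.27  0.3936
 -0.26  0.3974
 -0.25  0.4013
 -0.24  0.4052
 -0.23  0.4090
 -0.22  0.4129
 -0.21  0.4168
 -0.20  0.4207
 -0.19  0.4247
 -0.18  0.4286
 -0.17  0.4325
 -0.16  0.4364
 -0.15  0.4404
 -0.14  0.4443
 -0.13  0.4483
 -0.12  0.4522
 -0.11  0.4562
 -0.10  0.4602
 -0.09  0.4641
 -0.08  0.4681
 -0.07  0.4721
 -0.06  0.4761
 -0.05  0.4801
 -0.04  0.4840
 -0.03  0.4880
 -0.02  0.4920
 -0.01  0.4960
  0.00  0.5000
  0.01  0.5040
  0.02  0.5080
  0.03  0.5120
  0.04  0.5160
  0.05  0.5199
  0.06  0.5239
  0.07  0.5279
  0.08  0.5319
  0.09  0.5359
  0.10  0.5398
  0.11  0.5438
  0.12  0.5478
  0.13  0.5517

£27.06

σ√T = 0.52·√0.75 = 0.4503
d₁ = [ln(194/186) + (0.055 − 0.022 + ½·0.52²)·0.75] / (σ√T) = (0.0421 + 0.1262) / 0.4503 = 0.3736 ⇒ 0.37
d₂ = 0.3736 − 0.4503 = -0.0767 ⇒ -0.08
exp(−qT) = exp(−0.022·0.75) = 0.9836;  exp(−rT) = exp(−0.055·0.75) = 0.9596
P = 186·0.9596·N(0.08) − 194·0.9836·N(-0.37) = 186·0.9596·0.5319 − 194·0.9836·0.3557 = 94.9365 − 67.8741 = 27.0624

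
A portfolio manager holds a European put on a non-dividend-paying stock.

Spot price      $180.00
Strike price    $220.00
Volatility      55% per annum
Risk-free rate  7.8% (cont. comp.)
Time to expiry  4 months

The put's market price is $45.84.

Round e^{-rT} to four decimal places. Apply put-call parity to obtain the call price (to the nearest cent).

$11.49

e^(−rT) = e^(−0.078·0.3333) = 0.9743
Put-call parity: C − P = S − K·e^(−rT) = 180 − 220·0.9743 = 180 − 214.3460 = -34.3460
C = P + (C − P) = 45.84 + (-34.3460) = 11.4940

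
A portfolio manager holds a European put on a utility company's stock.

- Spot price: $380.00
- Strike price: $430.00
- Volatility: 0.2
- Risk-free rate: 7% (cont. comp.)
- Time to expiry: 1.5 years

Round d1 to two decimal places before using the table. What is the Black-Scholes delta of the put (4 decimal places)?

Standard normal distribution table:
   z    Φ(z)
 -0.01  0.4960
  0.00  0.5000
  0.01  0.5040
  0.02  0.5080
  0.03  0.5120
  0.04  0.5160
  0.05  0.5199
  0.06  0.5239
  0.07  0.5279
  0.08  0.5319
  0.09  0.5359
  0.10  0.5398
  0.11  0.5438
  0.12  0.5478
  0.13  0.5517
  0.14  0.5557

-0.4801

T = 1.5;  σ√T = 0.2449
ln(S/K) + (r + σ²/2)T = ln(380/430) + (0.07 + 0.2²/2)·1.5 = -0.1236 + 0.1350 = 0.0114
d₁ = 0.0114 / 0.2449 = 0.0465 → 0.05
N(d₁) = N(0.05) = 0.5199
Δ_put = N(d₁) − 1 = 0.5199 − 1 = -0.4801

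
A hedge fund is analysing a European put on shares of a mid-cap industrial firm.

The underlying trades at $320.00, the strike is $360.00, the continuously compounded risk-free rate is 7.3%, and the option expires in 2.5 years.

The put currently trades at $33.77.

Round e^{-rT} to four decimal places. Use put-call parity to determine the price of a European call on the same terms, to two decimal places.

$53.82

e^(−rT) = e^(−0.073·2.5) = 0.8332
Put-call parity: C − P = S − K·e^(−rT) = 320 − 360·0.8332 = 320 − 299.9520 = 20.0480
C = P + (C − P) = 33.77 + (20.0480) = 53.8180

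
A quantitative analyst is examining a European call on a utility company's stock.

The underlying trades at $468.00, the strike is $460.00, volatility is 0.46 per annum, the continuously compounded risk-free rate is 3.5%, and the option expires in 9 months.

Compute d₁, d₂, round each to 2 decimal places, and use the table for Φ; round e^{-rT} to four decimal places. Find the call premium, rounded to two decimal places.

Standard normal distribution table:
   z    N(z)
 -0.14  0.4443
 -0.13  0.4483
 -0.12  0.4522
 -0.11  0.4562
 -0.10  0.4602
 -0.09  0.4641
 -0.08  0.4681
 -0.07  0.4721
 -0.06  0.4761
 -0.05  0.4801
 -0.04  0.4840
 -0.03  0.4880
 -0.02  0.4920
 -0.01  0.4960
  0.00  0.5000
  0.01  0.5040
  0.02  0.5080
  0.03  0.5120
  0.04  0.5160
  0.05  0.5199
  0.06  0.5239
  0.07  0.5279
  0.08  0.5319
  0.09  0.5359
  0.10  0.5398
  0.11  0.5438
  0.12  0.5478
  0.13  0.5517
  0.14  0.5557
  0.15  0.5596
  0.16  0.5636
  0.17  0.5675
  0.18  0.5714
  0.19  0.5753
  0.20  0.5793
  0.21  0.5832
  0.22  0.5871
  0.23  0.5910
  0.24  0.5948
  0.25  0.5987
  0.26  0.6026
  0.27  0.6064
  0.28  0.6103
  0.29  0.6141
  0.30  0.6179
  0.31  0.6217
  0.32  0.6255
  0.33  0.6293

$83.00

T = 0.75;  σ√T = 0.3984
d₁ = [ln(468/460) + (0.035 + ½·0.46²)·0.75] / (σ√T) = (0.0172 + 0.1056) / 0.3984 = 0.3084 which rounds to 0.31
d₂ = 0.3084 − 0.3984 = -0.0900 which rounds to -0.09
e^(−rT) = e^(−0.035·0.75) = 0.9741
N(d₁) = N(0.31) = 0.6217;  N(d₂) = N(-0.09) = 0.4641
C = 468·0.6217 − 460·0.9741·0.4641 = 290.9556 − 207.9567 = 82.9989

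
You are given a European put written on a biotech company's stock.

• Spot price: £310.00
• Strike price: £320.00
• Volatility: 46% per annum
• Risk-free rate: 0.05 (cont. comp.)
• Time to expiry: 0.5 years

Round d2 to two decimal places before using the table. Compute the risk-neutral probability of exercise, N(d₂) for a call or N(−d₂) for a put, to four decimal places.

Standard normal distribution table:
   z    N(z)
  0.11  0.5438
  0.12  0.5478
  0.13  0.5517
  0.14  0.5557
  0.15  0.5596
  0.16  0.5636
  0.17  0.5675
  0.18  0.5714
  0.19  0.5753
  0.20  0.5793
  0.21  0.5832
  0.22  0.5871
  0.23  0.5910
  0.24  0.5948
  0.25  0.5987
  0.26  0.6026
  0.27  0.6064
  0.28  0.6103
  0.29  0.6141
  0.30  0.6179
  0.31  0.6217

σ√T = 0.46 × 0.7071 = 0.3253
d₁ = [ln(310/320) + (0.05 + ½·0.46²)·0.5] / (σ√T) = (-0.0317 + 0.0779) / 0.3253 = 0.1419 which rounds to 0.14
d₂ = 0.1419 − 0.3253 = -0.1834 which rounds to -0.18
Risk-neutral Pr[S_T < K] = N(−d₂) = N(0.18) = 0.5714

0.5714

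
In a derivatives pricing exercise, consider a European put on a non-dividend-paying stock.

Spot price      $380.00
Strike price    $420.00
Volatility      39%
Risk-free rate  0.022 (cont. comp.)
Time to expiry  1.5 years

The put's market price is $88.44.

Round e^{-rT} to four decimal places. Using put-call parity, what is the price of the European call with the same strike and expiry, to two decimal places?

e^(−rT) = e^(−0.022·1.5) = 0.9675
Put-call parity: C − P = S − K·e^(−rT) = 380 − 420·0.9675 = 380 − 406.3500 = -26.3500
C = P + (C − P) = 88.44 + (-26.3500) = 62.0900

$62.09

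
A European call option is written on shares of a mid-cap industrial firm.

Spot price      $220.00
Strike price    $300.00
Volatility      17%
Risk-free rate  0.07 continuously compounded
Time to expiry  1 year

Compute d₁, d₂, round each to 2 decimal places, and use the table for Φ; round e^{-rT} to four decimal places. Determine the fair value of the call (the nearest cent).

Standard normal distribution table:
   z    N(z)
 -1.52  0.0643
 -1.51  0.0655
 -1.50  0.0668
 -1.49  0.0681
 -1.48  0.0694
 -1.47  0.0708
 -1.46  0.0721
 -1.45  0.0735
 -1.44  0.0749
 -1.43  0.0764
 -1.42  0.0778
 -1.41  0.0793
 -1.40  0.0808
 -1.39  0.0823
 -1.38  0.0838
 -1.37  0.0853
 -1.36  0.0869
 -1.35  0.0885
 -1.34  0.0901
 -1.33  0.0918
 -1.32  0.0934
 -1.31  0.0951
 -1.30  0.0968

$1.51

σ√T = 0.17 × 1.0000 = 0.1700
ln(S/K) + (r + σ²/2)T = ln(220/300) + (0.07 + 0.17²/2)·1 = -0.3102 + 0.0845 = -0.2257
d₁ = -0.2257 / 0.1700 = -1.3277 ⇒ -1.33
d₂ = d₁ − σ√T = -1.3277 − 0.1700 = -1.4977 ⇒ -1.50
e^(−rT) = e^(−0.07·1) = 0.9324
N(d₁) = N(-1.33) = 0.0918;  N(d₂) = N(-1.50) = 0.0668
C = 220·0.0918 − 300·0.9324·0.0668 = 20.1960 − 18.6853 = 1.5107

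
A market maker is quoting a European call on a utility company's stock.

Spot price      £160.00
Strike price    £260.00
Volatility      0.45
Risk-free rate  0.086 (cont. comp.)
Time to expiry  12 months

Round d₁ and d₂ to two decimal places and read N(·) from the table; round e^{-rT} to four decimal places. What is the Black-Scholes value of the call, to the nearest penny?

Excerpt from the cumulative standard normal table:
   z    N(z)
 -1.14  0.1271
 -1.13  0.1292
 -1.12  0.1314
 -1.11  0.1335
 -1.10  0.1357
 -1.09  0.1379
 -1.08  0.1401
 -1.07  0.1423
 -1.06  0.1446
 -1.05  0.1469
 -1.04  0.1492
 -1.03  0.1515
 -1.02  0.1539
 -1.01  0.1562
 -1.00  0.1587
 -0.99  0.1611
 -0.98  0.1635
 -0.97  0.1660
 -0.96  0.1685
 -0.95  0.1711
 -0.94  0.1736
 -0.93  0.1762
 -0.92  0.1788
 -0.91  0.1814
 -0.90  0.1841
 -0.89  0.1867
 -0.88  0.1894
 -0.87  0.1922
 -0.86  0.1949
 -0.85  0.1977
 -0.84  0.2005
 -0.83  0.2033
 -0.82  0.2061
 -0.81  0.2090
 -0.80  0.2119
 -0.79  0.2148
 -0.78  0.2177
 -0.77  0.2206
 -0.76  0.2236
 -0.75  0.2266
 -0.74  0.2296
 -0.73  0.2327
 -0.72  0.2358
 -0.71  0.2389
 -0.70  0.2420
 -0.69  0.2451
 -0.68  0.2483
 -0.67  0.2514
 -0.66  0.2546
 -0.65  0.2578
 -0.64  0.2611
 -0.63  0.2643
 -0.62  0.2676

£8.89

σ√T = 0.45·√1 = 0.4500
ln(S/K) + (r + σ²/2)T = ln(160/260) + (0.086 + 0.45²/2)·1 = -0.4855 + 0.1872 = -0.2983
d₁ = -0.2983 / 0.4500 = -0.6628 → -0.66
d₂ = d₁ − σ√T = -0.6628 − 0.4500 = -1.1128 → -1.11
exp(−rT) = exp(−0.086·1) = 0.9176
C = 160·N(-0.66) − 260·0.9176·N(-1.11) = 160·0.2546 − 260·0.9176·0.1335 = 40.7360 − 31.8499 = 8.8861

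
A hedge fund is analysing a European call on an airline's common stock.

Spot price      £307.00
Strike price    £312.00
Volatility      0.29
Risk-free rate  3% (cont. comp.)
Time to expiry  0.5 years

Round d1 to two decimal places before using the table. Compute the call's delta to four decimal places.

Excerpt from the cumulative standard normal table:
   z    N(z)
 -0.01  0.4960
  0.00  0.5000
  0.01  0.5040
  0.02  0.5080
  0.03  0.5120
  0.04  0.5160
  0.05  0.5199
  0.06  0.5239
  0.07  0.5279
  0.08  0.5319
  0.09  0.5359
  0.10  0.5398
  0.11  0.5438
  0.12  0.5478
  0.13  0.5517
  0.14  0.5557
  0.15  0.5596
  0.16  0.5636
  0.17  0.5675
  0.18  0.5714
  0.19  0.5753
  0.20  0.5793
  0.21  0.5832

T = 0.5;  σ√T = 0.2051
d₁ = [ln(307/312) + (0.03 + ½·0.29²)·0.5] / (σ√T) = (-0.0162 + 0.0360) / 0.2051 = 0.0969 ⇒ 0.10
N(d₁) = N(0.10) = 0.5398
Δ_call = N(d₁) = 0.5398

0.5398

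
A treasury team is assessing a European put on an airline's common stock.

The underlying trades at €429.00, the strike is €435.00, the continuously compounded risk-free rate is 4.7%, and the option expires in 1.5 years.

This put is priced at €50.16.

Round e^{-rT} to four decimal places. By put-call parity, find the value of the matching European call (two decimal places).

e^(−rT) = e^(−0.047·1.5) = 0.9319
Put-call parity: C − P = S − K·e^(−rT) = 429 − 435·0.9319 = 429 − 405.3765 = 23.6235
C = P + (C − P) = 50.16 + (23.6235) = 73.7835

€73.78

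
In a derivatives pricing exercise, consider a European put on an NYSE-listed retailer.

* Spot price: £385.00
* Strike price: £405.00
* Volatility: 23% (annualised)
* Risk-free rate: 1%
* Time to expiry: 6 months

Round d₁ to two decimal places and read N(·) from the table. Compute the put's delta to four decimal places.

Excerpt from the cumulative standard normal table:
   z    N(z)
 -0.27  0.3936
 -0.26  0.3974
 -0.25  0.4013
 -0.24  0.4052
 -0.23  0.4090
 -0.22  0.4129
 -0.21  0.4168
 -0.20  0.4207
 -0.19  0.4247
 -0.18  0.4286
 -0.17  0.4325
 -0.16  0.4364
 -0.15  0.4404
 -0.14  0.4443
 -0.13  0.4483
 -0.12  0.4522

σ√T = 0.23 × 0.7071 = 0.1626
d₁ = [ln(385/405) + (0.01 + ½·0.23²)·0.5] / (σ√T) = (-0.0506 + 0.0182) / 0.1626 = -0.1993 ≈ -0.20
N(d₁) = N(-0.20) = 0.4207
Δ_put = N(d₁) − 1 = 0.4207 − 1 = -0.5793

-0.5793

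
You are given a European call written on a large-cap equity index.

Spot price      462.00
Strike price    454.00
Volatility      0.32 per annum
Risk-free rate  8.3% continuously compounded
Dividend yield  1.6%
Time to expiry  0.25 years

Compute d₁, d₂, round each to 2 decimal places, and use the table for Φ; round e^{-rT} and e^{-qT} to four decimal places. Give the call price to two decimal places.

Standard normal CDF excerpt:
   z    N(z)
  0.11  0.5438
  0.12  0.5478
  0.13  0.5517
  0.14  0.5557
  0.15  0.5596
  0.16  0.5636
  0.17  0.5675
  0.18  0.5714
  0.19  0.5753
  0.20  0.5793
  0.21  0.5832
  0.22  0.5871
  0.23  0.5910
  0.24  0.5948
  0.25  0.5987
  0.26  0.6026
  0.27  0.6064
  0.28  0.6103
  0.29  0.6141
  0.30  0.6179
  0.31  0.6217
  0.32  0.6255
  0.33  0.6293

σ√T = 0.32 × 0.5000 = 0.1600
ln(S/K) + (r − q + σ²/2)T = ln(462/454) + (0.083 − 0.016 + 0.32²/2)·0.25 = 0.0175 + 0.0295 = 0.0470
d₁ = 0.0470 / 0.1600 = 0.2939 ≈ 0.29
d₂ = d₁ − σ√T = 0.2939 − 0.1600 = 0.1339 ≈ 0.13
exp(−qT) = exp(−0.016·0.25) = 0.9960;  exp(−rT) = exp(−0.083·0.25) = 0.9795
C = 462·0.9960·N(0.29) − 454·0.9795·N(0.13) = 462·0.9960·0.6141 − 454·0.9795·0.5517 = 282.5793 − 245.3371 = 37.2422

37.24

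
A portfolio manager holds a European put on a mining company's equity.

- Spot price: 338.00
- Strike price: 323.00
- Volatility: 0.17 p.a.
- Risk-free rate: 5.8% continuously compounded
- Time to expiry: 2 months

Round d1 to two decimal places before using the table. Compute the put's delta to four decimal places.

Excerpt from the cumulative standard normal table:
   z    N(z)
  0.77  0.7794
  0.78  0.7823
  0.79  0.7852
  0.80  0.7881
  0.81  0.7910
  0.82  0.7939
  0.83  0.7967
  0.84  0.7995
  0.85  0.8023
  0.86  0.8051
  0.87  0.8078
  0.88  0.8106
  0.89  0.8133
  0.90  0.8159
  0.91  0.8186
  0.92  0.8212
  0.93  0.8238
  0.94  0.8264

σ√T = 0.17·√0.1667 = 0.0694
d₁ = [ln(338/323) + (0.058 + ½·0.17²)·0.1667] / (σ√T) = (0.0454 + 0.0121) / 0.0694 = 0.8281 ⇒ 0.83
N(d₁) = N(0.83) = 0.7967
Δ_put = N(d₁) − 1 = 0.7967 − 1 = -0.2033

-0.2033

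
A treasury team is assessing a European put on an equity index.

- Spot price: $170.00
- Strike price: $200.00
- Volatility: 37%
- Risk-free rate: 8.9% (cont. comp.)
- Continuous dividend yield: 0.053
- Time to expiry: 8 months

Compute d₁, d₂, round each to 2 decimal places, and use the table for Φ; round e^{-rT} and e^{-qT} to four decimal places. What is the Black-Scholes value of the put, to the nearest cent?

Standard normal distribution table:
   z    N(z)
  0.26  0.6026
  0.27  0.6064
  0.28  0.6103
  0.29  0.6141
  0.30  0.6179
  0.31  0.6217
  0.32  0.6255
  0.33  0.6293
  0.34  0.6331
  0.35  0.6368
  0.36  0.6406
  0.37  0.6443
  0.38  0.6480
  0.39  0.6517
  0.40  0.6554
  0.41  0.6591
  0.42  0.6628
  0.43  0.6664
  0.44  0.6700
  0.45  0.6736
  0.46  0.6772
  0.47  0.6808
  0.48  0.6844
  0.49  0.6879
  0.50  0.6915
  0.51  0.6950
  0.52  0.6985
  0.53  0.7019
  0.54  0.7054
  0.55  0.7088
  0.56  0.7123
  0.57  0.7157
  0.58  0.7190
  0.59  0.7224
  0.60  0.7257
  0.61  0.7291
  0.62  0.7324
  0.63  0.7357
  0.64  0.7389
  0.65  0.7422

$35.40

T = 0.6667;  σ√T = 0.3021
d₁ = [ln(170/200) + (0.089 − 0.053 + 0.37²/2)·0.6667] / 0.3021 = [-0.1625 + 0.0696] / 0.3021 = -0.3075 → -0.31
d₂ = d₁ − σ√T = -0.3075 − 0.3021 = -0.6096 → -0.61
exp(−qT) = exp(−0.053·0.6667) = 0.9653;  exp(−rT) = exp(−0.089·0.6667) = 0.9424
N(−d₂) = N(0.61) = 0.7291;  N(−d₁) = N(0.31) = 0.6217
P = 200·0.9424·0.7291 − 170·0.9653·0.6217 = 137.4208 − 102.0216 = 35.3992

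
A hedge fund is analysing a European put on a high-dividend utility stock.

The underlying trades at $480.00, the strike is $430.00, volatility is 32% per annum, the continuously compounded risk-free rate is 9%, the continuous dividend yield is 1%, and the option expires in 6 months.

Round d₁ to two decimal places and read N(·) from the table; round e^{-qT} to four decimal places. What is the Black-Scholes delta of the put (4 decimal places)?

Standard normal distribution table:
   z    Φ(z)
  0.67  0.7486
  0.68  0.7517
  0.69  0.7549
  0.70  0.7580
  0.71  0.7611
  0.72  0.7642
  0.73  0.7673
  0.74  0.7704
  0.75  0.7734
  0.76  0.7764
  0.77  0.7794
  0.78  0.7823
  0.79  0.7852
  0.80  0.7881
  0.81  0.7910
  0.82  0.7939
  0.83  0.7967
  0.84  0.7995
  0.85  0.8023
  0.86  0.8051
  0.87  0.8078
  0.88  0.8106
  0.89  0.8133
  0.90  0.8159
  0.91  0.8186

T = 0.5;  σ√T = 0.2263
d₁ = [ln(480/430) + (0.09 − 0.01 + ½·0.32²)·0.5] / (σ√T) = (0.1100 + 0.0656) / 0.2263 = 0.7761 ⇒ 0.78
N(d₁) = N(0.78) = 0.7823
Δ_put = e^(−qT)·(N(d₁) − 1) = 0.9950·(0.7823 − 1) = -0.2166

-0.2166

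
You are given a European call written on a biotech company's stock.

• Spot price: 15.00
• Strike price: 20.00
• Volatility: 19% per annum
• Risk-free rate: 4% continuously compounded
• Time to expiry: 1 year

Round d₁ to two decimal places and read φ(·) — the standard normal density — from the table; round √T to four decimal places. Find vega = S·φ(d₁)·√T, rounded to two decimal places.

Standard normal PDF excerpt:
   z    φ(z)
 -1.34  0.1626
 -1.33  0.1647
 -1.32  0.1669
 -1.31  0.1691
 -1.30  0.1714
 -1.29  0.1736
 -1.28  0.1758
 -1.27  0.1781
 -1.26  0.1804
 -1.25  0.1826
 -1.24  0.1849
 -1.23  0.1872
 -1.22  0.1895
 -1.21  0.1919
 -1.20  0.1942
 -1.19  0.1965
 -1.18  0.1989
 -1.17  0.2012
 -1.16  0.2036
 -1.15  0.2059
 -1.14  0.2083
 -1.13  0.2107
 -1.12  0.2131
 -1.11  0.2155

2.88

σ√T = 0.19 × 1.0000 = 0.1900
d₁ = [ln(15/20) + (0.04 + ½·0.19²)·1] / (σ√T) = (-0.2877 + 0.0581) / 0.1900 = -1.2086 → -1.21
√T = √1 = 1.0000
φ(d₁) = φ(-1.21) = 0.1919
vega = S·φ(d₁)·√T = 15·0.1919·1.0000 = 2.8785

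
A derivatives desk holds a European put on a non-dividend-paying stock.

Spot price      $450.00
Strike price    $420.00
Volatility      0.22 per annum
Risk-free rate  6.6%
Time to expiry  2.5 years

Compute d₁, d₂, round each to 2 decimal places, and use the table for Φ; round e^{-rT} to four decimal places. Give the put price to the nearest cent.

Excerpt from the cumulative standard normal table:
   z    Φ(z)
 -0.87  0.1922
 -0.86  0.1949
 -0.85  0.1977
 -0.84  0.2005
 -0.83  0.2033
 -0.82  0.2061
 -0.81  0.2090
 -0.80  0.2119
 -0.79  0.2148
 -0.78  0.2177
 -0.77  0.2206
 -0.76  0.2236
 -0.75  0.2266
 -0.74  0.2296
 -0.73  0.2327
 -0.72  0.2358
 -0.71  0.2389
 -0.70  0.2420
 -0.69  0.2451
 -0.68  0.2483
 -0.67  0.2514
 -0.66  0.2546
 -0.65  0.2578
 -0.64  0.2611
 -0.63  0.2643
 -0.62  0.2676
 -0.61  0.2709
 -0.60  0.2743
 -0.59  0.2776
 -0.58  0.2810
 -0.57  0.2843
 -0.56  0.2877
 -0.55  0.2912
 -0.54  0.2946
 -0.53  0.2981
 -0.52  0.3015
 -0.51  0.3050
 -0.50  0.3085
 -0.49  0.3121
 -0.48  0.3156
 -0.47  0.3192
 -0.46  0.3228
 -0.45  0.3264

T = 2.5;  σ√T = 0.3479
d₁ = [ln(450/420) + (0.066 + ½·0.22²)·2.5] / (σ√T) = (0.0690 + 0.2255) / 0.3479 = 0.8466 ⇒ 0.85
d₂ = 0.8466 − 0.3479 = 0.4988 ⇒ 0.50
exp(−rT) = exp(−0.066·2.5) = 0.8479
N(−d₂) = N(-0.50) = 0.3085;  N(−d₁) = N(-0.85) = 0.1977
P = 420·0.8479·0.3085 − 450·0.1977 = 109.8624 − 88.9650 = 20.8974

$20.90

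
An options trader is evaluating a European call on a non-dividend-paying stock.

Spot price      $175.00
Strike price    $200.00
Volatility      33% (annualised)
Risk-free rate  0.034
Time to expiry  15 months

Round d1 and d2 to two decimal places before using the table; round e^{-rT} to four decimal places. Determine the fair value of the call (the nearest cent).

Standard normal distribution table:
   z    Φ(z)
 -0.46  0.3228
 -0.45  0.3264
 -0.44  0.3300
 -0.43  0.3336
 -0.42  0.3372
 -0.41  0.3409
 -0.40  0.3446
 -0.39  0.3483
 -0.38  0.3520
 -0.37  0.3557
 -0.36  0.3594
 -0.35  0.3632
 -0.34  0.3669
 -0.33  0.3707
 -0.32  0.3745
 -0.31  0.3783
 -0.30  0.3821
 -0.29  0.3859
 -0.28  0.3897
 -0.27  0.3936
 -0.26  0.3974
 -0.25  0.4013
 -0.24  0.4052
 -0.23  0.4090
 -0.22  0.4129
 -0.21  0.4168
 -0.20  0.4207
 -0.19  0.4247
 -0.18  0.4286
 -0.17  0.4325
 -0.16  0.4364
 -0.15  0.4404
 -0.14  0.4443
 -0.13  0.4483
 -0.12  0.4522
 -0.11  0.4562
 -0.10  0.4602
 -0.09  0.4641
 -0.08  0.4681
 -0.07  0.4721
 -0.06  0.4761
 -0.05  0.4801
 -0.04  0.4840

$19.37

T = 1.25;  σ√T = 0.3690
ln(S/K) + (r + σ²/2)T = ln(175/200) + (0.034 + 0.33²/2)·1.25 = -0.1335 + 0.1106 = -0.0230
d₁ = -0.0230 / 0.3690 = -0.0623 which rounds to -0.06
d₂ = d₁ − σ√T = -0.0623 − 0.3690 = -0.4312 which rounds to -0.43
e^(−rT) = e^(−0.034·1.25) = 0.9584
N(d₁) = N(-0.06) = 0.4761;  N(d₂) = N(-0.43) = 0.3336
C = 175·0.4761 − 200·0.9584·0.3336 = 83.3175 − 63.9444 = 19.3731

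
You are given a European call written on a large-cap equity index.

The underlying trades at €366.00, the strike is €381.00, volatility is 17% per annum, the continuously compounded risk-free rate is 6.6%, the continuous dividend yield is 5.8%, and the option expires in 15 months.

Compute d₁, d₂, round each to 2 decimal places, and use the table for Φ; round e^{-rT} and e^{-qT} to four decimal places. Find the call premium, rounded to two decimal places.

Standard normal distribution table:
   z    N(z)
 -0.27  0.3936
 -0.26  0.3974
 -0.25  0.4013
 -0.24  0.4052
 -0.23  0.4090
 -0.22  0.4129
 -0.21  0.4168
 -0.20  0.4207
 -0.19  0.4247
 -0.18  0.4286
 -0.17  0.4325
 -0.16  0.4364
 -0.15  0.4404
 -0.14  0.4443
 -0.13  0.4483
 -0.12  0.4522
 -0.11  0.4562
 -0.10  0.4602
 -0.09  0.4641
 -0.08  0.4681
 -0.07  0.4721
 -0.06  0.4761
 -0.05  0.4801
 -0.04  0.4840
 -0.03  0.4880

€21.29

σ√T = 0.17 × 1.1180 = 0.1901
d₁ = [ln(366/381) + (0.066 − 0.058 + 0.17²/2)·1.25] / 0.1901 = [-0.0402 + 0.0281] / 0.1901 = -0.0637 which rounds to -0.06
d₂ = d₁ − σ√T = -0.0637 − 0.1901 = -0.2537 which rounds to -0.25
exp(−qT) = exp(−0.058·1.25) = 0.9301;  exp(−rT) = exp(−0.066·1.25) = 0.9208
N(d₁) = N(-0.06) = 0.4761;  N(d₂) = N(-0.25) = 0.4013
C = 366·0.9301·0.4761 − 381·0.9208·0.4013 = 162.0723 − 140.7860 = 21.2864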